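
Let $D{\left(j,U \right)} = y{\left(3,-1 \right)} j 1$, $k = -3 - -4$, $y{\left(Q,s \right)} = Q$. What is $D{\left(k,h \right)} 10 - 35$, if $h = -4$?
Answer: $-5$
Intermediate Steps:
$k = 1$ ($k = -3 + 4 = 1$)
$D{\left(j,U \right)} = 3 j$ ($D{\left(j,U \right)} = 3 j 1 = 3 j$)
$D{\left(k,h \right)} 10 - 35 = 3 \cdot 1 \cdot 10 - 35 = 3 \cdot 10 - 35 = 30 - 35 = -5$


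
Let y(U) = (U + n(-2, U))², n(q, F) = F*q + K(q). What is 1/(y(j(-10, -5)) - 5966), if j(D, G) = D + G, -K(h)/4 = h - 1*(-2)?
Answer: -1/5741 ≈ -0.00017419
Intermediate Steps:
K(h) = -8 - 4*h (K(h) = -4*(h - 1*(-2)) = -4*(h + 2) = -4*(2 + h) = -8 - 4*h)
n(q, F) = -8 - 4*q + F*q (n(q, F) = F*q + (-8 - 4*q) = -8 - 4*q + F*q)
y(U) = U² (y(U) = (U + (-8 - 4*(-2) + U*(-2)))² = (U + (-8 + 8 - 2*U))² = (U - 2*U)² = (-U)² = U²)
1/(y(j(-10, -5)) - 5966) = 1/((-10 - 5)² - 5966) = 1/((-15)² - 5966) = 1/(225 - 5966) = 1/(-5741) = -1/5741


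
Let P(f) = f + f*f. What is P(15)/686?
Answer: 120/343 ≈ 0.34985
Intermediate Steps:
P(f) = f + f²
P(15)/686 = (15*(1 + 15))/686 = (15*16)*(1/686) = 240*(1/686) = 120/343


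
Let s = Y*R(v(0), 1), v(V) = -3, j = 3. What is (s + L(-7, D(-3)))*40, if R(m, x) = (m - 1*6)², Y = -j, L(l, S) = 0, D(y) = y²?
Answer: -9720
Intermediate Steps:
Y = -3 (Y = -1*3 = -3)
R(m, x) = (-6 + m)² (R(m, x) = (m - 6)² = (-6 + m)²)
s = -243 (s = -3*(-6 - 3)² = -3*(-9)² = -3*81 = -243)
(s + L(-7, D(-3)))*40 = (-243 + 0)*40 = -243*40 = -9720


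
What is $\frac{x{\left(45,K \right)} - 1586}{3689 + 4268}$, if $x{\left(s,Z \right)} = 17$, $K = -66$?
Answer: $- \frac{1569}{7957} \approx -0.19718$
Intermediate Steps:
$\frac{x{\left(45,K \right)} - 1586}{3689 + 4268} = \frac{17 - 1586}{3689 + 4268} = - \frac{1569}{7957}$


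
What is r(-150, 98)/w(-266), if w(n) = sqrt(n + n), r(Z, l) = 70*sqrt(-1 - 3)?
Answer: 10*sqrt(133)/19 ≈ 6.0698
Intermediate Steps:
r(Z, l) = 140*I (r(Z, l) = 70*sqrt(-4) = 70*(2*I) = 140*I)
w(n) = sqrt(2)*sqrt(n) (w(n) = sqrt(2*n) = sqrt(2)*sqrt(n))
r(-150, 98)/w(-266) = (140*I)/((sqrt(2)*sqrt(-266))) = (140*I)/((sqrt(2)*(I*sqrt(266)))) = (140*I)/((2*I*sqrt(133))) = (140*I)*(-I*sqrt(133)/266) = 10*sqrt(133)/19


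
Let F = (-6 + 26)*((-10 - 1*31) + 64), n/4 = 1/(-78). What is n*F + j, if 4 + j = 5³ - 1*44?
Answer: 2083/39 ≈ 53.410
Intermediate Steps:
n = -2/39 (n = 4/(-78) = 4*(-1/78) = -2/39 ≈ -0.051282)
j = 77 (j = -4 + (5³ - 1*44) = -4 + (125 - 44) = -4 + 81 = 77)
F = 460 (F = 20*((-10 - 31) + 64) = 20*(-41 + 64) = 20*23 = 460)
n*F + j = -2/39*460 + 77 = -920/39 + 77 = 2083/39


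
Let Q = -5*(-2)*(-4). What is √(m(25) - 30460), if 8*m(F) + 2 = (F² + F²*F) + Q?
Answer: I*√28434 ≈ 168.62*I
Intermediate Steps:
Q = -40 (Q = 10*(-4) = -40)
m(F) = -21/4 + F²/8 + F³/8 (m(F) = -¼ + ((F² + F²*F) - 40)/8 = -¼ + ((F² + F³) - 40)/8 = -¼ + (-40 + F² + F³)/8 = -¼ + (-5 + F²/8 + F³/8) = -21/4 + F²/8 + F³/8)
√(m(25) - 30460) = √((-21/4 + (⅛)*25² + (⅛)*25³) - 30460) = √((-21/4 + (⅛)*625 + (⅛)*15625) - 30460) = √((-21/4 + 625/8 + 15625/8) - 30460) = √(2026 - 30460) = √(-28434) = I*√28434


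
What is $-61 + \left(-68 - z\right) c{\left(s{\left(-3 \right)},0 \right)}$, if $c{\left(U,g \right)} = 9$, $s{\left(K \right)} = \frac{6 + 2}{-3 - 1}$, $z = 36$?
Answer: $-997$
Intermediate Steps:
$s{\left(K \right)} = -2$ ($s{\left(K \right)} = \frac{8}{-4} = 8 \left(- \frac{1}{4}\right) = -2$)
$-61 + \left(-68 - z\right) c{\left(s{\left(-3 \right)},0 \right)} = -61 + \left(-68 - 36\right) 9 = -61 - 936 = -997$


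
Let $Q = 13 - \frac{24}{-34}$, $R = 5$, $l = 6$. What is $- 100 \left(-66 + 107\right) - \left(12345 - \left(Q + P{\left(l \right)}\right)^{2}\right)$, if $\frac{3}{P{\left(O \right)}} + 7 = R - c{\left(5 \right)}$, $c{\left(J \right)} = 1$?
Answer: $- \frac{4705949}{289} \approx -16284.0$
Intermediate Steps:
$P{\left(O \right)} = -1$ ($P{\left(O \right)} = \frac{3}{-7 + \left(5 - 1\right)} = \frac{3}{-7 + 4} = \frac{3}{-3} = 3 \left(- \frac{1}{3}\right) = -1$)
$Q = \frac{233}{17}$ ($Q = 13 - - \frac{12}{17} = 13 + \frac{12}{17} = \frac{233}{17} \approx 13.706$)
$- 100 \left(-66 + 107\right) - \left(12345 - \left(Q + P{\left(l \right)}\right)^{2}\right) = - 100 \left(-66 + 107\right) - \left(12345 - \left(\frac{233}{17} - 1\right)^{2}\right) = \left(-100\right) 41 - \left(12345 - \left(\frac{216}{17}\right)^{2}\right) = -4100 - \left(12345 - \frac{46656}{289}\right) = -4100 - \frac{3521049}{289} = - \frac{4705949}{289}$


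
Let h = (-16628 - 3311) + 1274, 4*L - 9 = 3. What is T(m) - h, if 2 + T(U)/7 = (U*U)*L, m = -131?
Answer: 379032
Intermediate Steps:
L = 3 (L = 9/4 + (¼)*3 = 9/4 + ¾ = 3)
T(U) = -14 + 21*U² (T(U) = -14 + 7*((U*U)*3) = -14 + 7*(U²*3) = -14 + 7*(3*U²) = -14 + 21*U²)
h = -18665 (h = -19939 + 1274 = -18665)
T(m) - h = (-14 + 21*(-131)²) - 1*(-18665) = (-14 + 21*17161) + 18665 = (-14 + 360381) + 18665 = 360367 + 18665 = 379032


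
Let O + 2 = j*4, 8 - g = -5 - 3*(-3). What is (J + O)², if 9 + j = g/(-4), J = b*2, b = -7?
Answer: 3136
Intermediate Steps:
g = 4 (g = 8 - (-5 - 3*(-3)) = 8 - (-5 + 9) = 8 - 1*4 = 8 - 4 = 4)
J = -14 (J = -7*2 = -14)
j = -10 (j = -9 + 4/(-4) = -9 + 4*(-¼) = -9 - 1 = -10)
O = -42 (O = -2 - 10*4 = -2 - 40 = -42)
(J + O)² = (-14 - 42)² = (-56)² = 3136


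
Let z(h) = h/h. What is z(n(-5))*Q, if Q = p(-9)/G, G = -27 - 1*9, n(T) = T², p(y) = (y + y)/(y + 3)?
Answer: -1/12 ≈ -0.083333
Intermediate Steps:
p(y) = 2*y/(3 + y) (p(y) = (2*y)/(3 + y) = 2*y/(3 + y))
G = -36 (G = -27 - 9 = -36)
z(h) = 1
Q = -1/12 (Q = (2*(-9)/(3 - 9))/(-36) = (2*(-9)/(-6))*(-1/36) = (2*(-9)*(-⅙))*(-1/36) = 3*(-1/36) = -1/12 ≈ -0.083333)
z(n(-5))*Q = 1*(-1/12) = -1/12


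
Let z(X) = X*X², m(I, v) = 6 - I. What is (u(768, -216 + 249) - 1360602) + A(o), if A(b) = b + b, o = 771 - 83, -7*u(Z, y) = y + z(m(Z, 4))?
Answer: 432936113/7 ≈ 6.1848e+7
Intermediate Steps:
z(X) = X³
u(Z, y) = -y/7 - (6 - Z)³/7 (u(Z, y) = -(y + (6 - Z)³)/7 = -y/7 - (6 - Z)³/7)
o = 688
A(b) = 2*b
(u(768, -216 + 249) - 1360602) + A(o) = ((-(-216 + 249)/7 + (-6 + 768)³/7) - 1360602) + 2*688 = ((-⅐*33 + (⅐)*762³) - 1360602) + 1376 = ((-33/7 + (⅐)*442450728) - 1360602) + 1376 = ((-33/7 + 442450728/7) - 1360602) + 1376 = (442450695/7 - 1360602) + 1376 = 432926481/7 + 1376 = 432936113/7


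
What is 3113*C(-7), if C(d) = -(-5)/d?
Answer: -15565/7 ≈ -2223.6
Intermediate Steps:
C(d) = 5/d
3113*C(-7) = 3113*(5/(-7)) = 3113*(5*(-1/7)) = 3113*(-5/7) = -15565/7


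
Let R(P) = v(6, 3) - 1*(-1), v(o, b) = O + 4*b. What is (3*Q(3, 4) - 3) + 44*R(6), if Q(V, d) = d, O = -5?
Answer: 361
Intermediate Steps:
v(o, b) = -5 + 4*b
R(P) = 8 (R(P) = (-5 + 4*3) - 1*(-1) = (-5 + 12) + 1 = 7 + 1 = 8)
(3*Q(3, 4) - 3) + 44*R(6) = (3*4 - 3) + 44*8 = (12 - 3) + 352 = 9 + 352 = 361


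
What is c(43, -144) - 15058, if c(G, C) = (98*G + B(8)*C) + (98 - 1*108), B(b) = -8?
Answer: -9702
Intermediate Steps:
c(G, C) = -10 - 8*C + 98*G (c(G, C) = (98*G - 8*C) + (98 - 1*108) = (-8*C + 98*G) + (98 - 108) = (-8*C + 98*G) - 10 = -10 - 8*C + 98*G)
c(43, -144) - 15058 = (-10 - 8*(-144) + 98*43) - 15058 = (-10 + 1152 + 4214) - 15058 = 5356 - 15058 = -9702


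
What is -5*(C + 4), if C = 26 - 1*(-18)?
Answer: -240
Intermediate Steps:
C = 44 (C = 26 + 18 = 44)
-5*(C + 4) = -5*(44 + 4) = -5*48 = -240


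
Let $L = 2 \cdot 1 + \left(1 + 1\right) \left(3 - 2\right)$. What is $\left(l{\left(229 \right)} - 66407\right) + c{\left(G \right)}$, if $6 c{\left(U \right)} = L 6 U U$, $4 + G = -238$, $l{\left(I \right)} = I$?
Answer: $168078$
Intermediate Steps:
$G = -242$ ($G = -4 - 238 = -242$)
$L = 4$ ($L = 2 + 2 \cdot 1 = 2 + 2 = 4$)
$c{\left(U \right)} = 4 U^{2}$ ($c{\left(U \right)} = \frac{4 \cdot 6 U U}{6} = \frac{24 U^{2}}{6} = 4 U^{2}$)
$\left(l{\left(229 \right)} - 66407\right) + c{\left(G \right)} = \left(229 - 66407\right) + 4 \left(-242\right)^{2} = -66178 + 4 \cdot 58564 = -66178 + 234256 = 168078$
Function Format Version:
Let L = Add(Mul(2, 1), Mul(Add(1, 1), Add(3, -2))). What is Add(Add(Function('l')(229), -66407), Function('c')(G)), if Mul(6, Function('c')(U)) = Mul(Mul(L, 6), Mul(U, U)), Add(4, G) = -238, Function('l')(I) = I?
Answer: 168078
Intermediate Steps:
G = -242 (G = Add(-4, -238) = -242)
L = 4 (L = Add(2, Mul(2, 1)) = Add(2, 2) = 4)
Function('c')(U) = Mul(4, Pow(U, 2)) (Function('c')(U) = Mul(Rational(1, 6), Mul(Mul(4, 6), Mul(U, U))) = Mul(Rational(1, 6), Mul(24, Pow(U, 2))) = Mul(4, Pow(U, 2)))
Add(Add(Function('l')(229), -66407), Function('c')(G)) = Add(Add(229, -66407), Mul(4, Pow(-242, 2))) = Add(-66178, Mul(4, 58564)) = Add(-66178, 234256) = 168078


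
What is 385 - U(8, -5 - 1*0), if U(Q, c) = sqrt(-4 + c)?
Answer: 385 - 3*I ≈ 385.0 - 3.0*I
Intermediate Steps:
385 - U(8, -5 - 1*0) = 385 - sqrt(-4 + (-5 - 1*0)) = 385 - sqrt(-4 + (-5 + 0)) = 385 - sqrt(-4 - 5) = 385 - sqrt(-9) = 385 - 3*I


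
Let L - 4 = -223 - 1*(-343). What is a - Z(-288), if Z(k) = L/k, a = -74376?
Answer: -5355041/72 ≈ -74376.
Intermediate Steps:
L = 124 (L = 4 + (-223 - 1*(-343)) = 4 + (-223 + 343) = 4 + 120 = 124)
Z(k) = 124/k
a - Z(-288) = -74376 - 124/(-288) = -74376 - 124*(-1)/288 = -74376 - 1*(-31/72) = -74376 + 31/72 = -5355041/72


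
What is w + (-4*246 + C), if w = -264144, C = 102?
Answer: -265026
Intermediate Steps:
w + (-4*246 + C) = -264144 + (-4*246 + 102) = -264144 + (-984 + 102) = -264144 - 882 = -265026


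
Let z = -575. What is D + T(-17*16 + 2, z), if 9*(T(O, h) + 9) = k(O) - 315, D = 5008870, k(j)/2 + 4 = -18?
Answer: 45079390/9 ≈ 5.0088e+6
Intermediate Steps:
k(j) = -44 (k(j) = -8 + 2*(-18) = -8 - 36 = -44)
T(O, h) = -440/9 (T(O, h) = -9 + (-44 - 315)/9 = -9 + (⅑)*(-359) = -9 - 359/9 = -440/9)
D + T(-17*16 + 2, z) = 5008870 - 440/9 = 45079390/9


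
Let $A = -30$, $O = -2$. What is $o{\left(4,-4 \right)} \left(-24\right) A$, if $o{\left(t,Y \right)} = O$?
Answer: $-1440$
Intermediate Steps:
$o{\left(t,Y \right)} = -2$
$o{\left(4,-4 \right)} \left(-24\right) A = \left(-2\right) \left(-24\right) \left(-30\right) = 48 \left(-30\right) = -1440$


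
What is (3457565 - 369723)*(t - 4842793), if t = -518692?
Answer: -16555418565370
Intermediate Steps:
(3457565 - 369723)*(t - 4842793) = (3457565 - 369723)*(-518692 - 4842793) = 3087842*(-5361485) = -16555418565370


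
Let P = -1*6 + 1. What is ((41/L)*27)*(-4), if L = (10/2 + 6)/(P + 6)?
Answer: -4428/11 ≈ -402.55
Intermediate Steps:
P = -5 (P = -6 + 1 = -5)
L = 11 (L = (10/2 + 6)/(-5 + 6) = (10*(1/2) + 6)/1 = (5 + 6)*1 = 11*1 = 11)
((41/L)*27)*(-4) = ((41/11)*27)*(-4) = (1107/11)*(-4) = -4428/11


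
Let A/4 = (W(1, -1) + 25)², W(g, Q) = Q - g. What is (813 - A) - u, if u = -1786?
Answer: 483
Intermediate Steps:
A = 2116 (A = 4*((-1 - 1*1) + 25)² = 4*((-1 - 1) + 25)² = 4*(-2 + 25)² = 4*23² = 4*529 = 2116)
(813 - A) - u = (813 - 1*2116) - 1*(-1786) = (813 - 2116) + 1786 = -1303 + 1786 = 483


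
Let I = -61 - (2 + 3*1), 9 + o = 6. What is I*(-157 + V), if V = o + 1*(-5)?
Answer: 10890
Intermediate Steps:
o = -3 (o = -9 + 6 = -3)
V = -8 (V = -3 + 1*(-5) = -3 - 5 = -8)
I = -66 (I = -61 - (2 + 3) = -61 - 1*5 = -61 - 5 = -66)
I*(-157 + V) = -66*(-157 - 8) = -66*(-165) = 10890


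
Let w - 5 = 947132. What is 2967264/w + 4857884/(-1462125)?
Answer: -262570802108/1384832686125 ≈ -0.18960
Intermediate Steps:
w = 947137 (w = 5 + 947132 = 947137)
2967264/w + 4857884/(-1462125) = 2967264/947137 + 4857884/(-1462125) = 2967264*(1/947137) + 4857884*(-1/1462125) = 2967264/947137 - 4857884/1462125 = -262570802108/1384832686125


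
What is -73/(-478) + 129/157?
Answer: 73123/75046 ≈ 0.97438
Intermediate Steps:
-73/(-478) + 129/157 = -73*(-1/478) + 129*(1/157) = 73/478 + 129/157 = 73123/75046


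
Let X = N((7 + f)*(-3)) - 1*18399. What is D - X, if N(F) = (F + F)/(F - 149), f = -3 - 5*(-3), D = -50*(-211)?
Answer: 2981690/103 ≈ 28948.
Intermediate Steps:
D = 10550
f = 12 (f = -3 + 15 = 12)
N(F) = 2*F/(-149 + F) (N(F) = (2*F)/(-149 + F) = 2*F/(-149 + F))
X = -1895040/103 (X = 2*((7 + 12)*(-3))/(-149 + (7 + 12)*(-3)) - 1*18399 = 2*(19*(-3))/(-149 + 19*(-3)) - 18399 = 2*(-57)/(-149 - 57) - 18399 = 2*(-57)/(-206) - 18399 = 2*(-57)*(-1/206) - 18399 = 57/103 - 18399 = -1895040/103 ≈ -18398.)
D - X = 10550 - 1*(-1895040/103) = 10550 + 1895040/103 = 2981690/103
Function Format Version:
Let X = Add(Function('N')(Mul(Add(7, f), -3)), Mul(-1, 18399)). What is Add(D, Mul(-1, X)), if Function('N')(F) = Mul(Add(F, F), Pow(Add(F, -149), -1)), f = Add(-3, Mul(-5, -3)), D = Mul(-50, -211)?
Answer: Rational(2981690, 103) ≈ 28948.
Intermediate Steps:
D = 10550
f = 12 (f = Add(-3, 15) = 12)
Function('N')(F) = Mul(2, F, Pow(Add(-149, F), -1)) (Function('N')(F) = Mul(Mul(2, F), Pow(Add(-149, F), -1)) = Mul(2, F, Pow(Add(-149, F), -1)))
X = Rational(-1895040, 103) (X = Add(Mul(2, Mul(Add(7, 12), -3), Pow(Add(-149, Mul(Add(7, 12), -3)), -1)), Mul(-1, 18399)) = Add(Mul(2, Mul(19, -3), Pow(Add(-149, Mul(19, -3)), -1)), -18399) = Add(Mul(2, -57, Pow(Add(-149, -57), -1)), -18399) = Add(Mul(2, -57, Pow(-206, -1)), -18399) = Add(Mul(2, -57, Rational(-1, 206)), -18399) = Add(Rational(57, 103), -18399) = Rational(-1895040, 103) ≈ -18398.)
Add(D, Mul(-1, X)) = Add(10550, Mul(-1, Rational(-1895040, 103))) = Add(10550, Rational(1895040, 103)) = Rational(2981690, 103)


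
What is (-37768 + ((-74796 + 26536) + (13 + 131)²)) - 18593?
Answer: -83885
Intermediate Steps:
(-37768 + ((-74796 + 26536) + (13 + 131)²)) - 18593 = (-37768 + (-48260 + 144²)) - 18593 = (-37768 + (-48260 + 20736)) - 18593 = (-37768 - 27524) - 18593 = -65292 - 18593 = -83885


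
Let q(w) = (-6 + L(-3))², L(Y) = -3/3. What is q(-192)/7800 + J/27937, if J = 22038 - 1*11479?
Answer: 6440701/16762200 ≈ 0.38424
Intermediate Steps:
L(Y) = -1 (L(Y) = -3*⅓ = -1)
q(w) = 49 (q(w) = (-6 - 1)² = (-7)² = 49)
J = 10559 (J = 22038 - 11479 = 10559)
q(-192)/7800 + J/27937 = 49/7800 + 10559/27937 = 6440701/16762200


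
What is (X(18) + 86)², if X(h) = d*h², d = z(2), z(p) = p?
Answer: 538756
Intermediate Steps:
d = 2
X(h) = 2*h²
(X(18) + 86)² = (2*18² + 86)² = (2*324 + 86)² = (648 + 86)² = 734² = 538756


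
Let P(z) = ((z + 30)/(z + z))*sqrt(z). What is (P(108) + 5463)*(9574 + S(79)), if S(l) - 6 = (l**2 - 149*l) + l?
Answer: 22556727 + 94967*sqrt(3)/6 ≈ 2.2584e+7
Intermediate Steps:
S(l) = 6 + l**2 - 148*l (S(l) = 6 + ((l**2 - 149*l) + l) = 6 + (l**2 - 148*l) = 6 + l**2 - 148*l)
P(z) = (30 + z)/(2*sqrt(z)) (P(z) = ((30 + z)/((2*z)))*sqrt(z) = ((30 + z)*(1/(2*z)))*sqrt(z) = ((30 + z)/(2*z))*sqrt(z) = (30 + z)/(2*sqrt(z)))
(P(108) + 5463)*(9574 + S(79)) = ((30 + 108)/(2*sqrt(108)) + 5463)*(9574 + (6 + 79**2 - 148*79)) = ((1/2)*(sqrt(3)/18)*138 + 5463)*(9574 + (6 + 6241 - 11692)) = (23*sqrt(3)/6 + 5463)*(9574 - 5445) = (5463 + 23*sqrt(3)/6)*4129 = 22556727 + 94967*sqrt(3)/6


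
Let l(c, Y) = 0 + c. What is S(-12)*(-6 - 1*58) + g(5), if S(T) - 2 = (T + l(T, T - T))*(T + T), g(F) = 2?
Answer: -36990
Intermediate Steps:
l(c, Y) = c
S(T) = 2 + 4*T**2 (S(T) = 2 + (T + T)*(T + T) = 2 + (2*T)*(2*T) = 2 + 4*T**2)
S(-12)*(-6 - 1*58) + g(5) = (2 + 4*(-12)**2)*(-6 - 1*58) + 2 = (2 + 4*144)*(-6 - 58) + 2 = (2 + 576)*(-64) + 2 = 578*(-64) + 2 = -36992 + 2 = -36990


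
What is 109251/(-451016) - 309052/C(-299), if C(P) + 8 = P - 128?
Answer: 139339872647/196191960 ≈ 710.22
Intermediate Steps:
C(P) = -136 + P (C(P) = -8 + (P - 128) = -8 + (-128 + P) = -136 + P)
109251/(-451016) - 309052/C(-299) = 109251/(-451016) - 309052/(-136 - 299) = 109251*(-1/451016) - 309052/(-435) = -109251/451016 - 309052*(-1/435) = -109251/451016 + 309052/435 = 139339872647/196191960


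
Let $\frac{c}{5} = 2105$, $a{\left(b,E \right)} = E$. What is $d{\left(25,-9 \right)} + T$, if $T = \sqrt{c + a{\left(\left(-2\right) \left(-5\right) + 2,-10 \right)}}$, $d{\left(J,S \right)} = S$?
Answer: $-9 + \sqrt{10515} \approx 93.543$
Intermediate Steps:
$c = 10525$ ($c = 5 \cdot 2105 = 10525$)
$T = \sqrt{10515}$ ($T = \sqrt{10525 - 10} = \sqrt{10515} \approx 102.54$)
$d{\left(25,-9 \right)} + T = -9 + \sqrt{10515}$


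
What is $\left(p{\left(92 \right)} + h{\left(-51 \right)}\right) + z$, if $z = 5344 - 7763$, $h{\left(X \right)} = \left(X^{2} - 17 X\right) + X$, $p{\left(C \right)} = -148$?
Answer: $850$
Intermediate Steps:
$h{\left(X \right)} = X^{2} - 16 X$
$z = -2419$
$\left(p{\left(92 \right)} + h{\left(-51 \right)}\right) + z = \left(-148 - 51 \left(-16 - 51\right)\right) - 2419 = \left(-148 - -3417\right) - 2419 = \left(-148 + 3417\right) - 2419 = 3269 - 2419 = 850$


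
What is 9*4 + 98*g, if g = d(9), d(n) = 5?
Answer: 526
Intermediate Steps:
g = 5
9*4 + 98*g = 9*4 + 98*5 = 36 + 490 = 526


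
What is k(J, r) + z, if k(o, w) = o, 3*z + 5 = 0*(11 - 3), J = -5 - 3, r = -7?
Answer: -29/3 ≈ -9.6667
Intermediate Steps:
J = -8
z = -5/3 (z = -5/3 + (0*(11 - 3))/3 = -5/3 + (0*8)/3 = -5/3 + (⅓)*0 = -5/3 + 0 = -5/3 ≈ -1.6667)
k(J, r) + z = -8 - 5/3 = -29/3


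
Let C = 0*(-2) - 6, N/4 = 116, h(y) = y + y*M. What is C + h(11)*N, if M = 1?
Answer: 10202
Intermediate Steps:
h(y) = 2*y (h(y) = y + y*1 = y + y = 2*y)
N = 464 (N = 4*116 = 464)
C = -6 (C = 0 - 6 = -6)
C + h(11)*N = -6 + (2*11)*464 = -6 + 22*464 = -6 + 10208 = 10202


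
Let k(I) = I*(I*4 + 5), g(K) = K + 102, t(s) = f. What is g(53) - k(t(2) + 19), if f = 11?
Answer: -3595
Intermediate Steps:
t(s) = 11
g(K) = 102 + K
k(I) = I*(5 + 4*I) (k(I) = I*(4*I + 5) = I*(5 + 4*I))
g(53) - k(t(2) + 19) = (102 + 53) - (11 + 19)*(5 + 4*(11 + 19)) = 155 - 30*(5 + 4*30) = 155 - 30*(5 + 120) = 155 - 30*125 = 155 - 1*3750 = 155 - 3750 = -3595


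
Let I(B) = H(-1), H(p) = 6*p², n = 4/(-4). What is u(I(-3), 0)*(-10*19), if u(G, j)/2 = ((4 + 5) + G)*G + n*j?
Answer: -34200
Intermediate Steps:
n = -1 (n = 4*(-¼) = -1)
I(B) = 6 (I(B) = 6*(-1)² = 6*1 = 6)
u(G, j) = -2*j + 2*G*(9 + G) (u(G, j) = 2*(((4 + 5) + G)*G - j) = 2*((9 + G)*G - j) = 2*(G*(9 + G) - j) = 2*(-j + G*(9 + G)) = -2*j + 2*G*(9 + G))
u(I(-3), 0)*(-10*19) = (-2*0 + 2*6² + 18*6)*(-10*19) = (0 + 2*36 + 108)*(-190) = (0 + 72 + 108)*(-190) = 180*(-190) = -34200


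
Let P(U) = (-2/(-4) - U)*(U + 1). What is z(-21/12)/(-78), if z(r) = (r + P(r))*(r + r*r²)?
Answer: -1925/6144 ≈ -0.31331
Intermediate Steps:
P(U) = (1 + U)*(½ - U) (P(U) = (-2*(-¼) - U)*(1 + U) = (½ - U)*(1 + U) = (1 + U)*(½ - U))
z(r) = (r + r³)*(½ + r/2 - r²) (z(r) = (r + (½ - r² - r/2))*(r + r*r²) = (½ + r/2 - r²)*(r + r³) = (r + r³)*(½ + r/2 - r²))
z(-21/12)/(-78) = ((-21/12)*(1 - 21/12 + (-21/12)³ - (-21/12)² - 2*(-21/12)⁴)/2)/(-78) = ((-21*1/12)*(1 - 21*1/12 + (-21*1/12)³ - (-21*1/12)² - 2*(-21*1/12)⁴)/2)*(-1/78) = ((½)*(-7/4)*(1 - 7/4 + (-7/4)³ - (-7/4)² - 2*(-7/4)⁴))*(-1/78) = ((½)*(-7/4)*(1 - 7/4 - 343/64 - 1*49/16 - 2*2401/256))*(-1/78) = ((½)*(-7/4)*(1 - 7/4 - 343/64 - 49/16 - 2401/128))*(-1/78) = ((½)*(-7/4)*(-3575/128))*(-1/78) = (25025/1024)*(-1/78) = -1925/6144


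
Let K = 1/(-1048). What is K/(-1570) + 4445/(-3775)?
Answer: -292544857/248449360 ≈ -1.1775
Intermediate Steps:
K = -1/1048 ≈ -0.00095420
K/(-1570) + 4445/(-3775) = -1/1048/(-1570) + 4445/(-3775) = -1/1048*(-1/1570) + 4445*(-1/3775) = 1/1645360 - 889/755 = -292544857/248449360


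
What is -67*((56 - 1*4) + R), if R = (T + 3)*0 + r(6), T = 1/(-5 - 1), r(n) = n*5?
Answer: -5494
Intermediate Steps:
r(n) = 5*n
T = -⅙ (T = 1/(-6) = -⅙ ≈ -0.16667)
R = 30 (R = (-⅙ + 3)*0 + 5*6 = (17/6)*0 + 30 = 0 + 30 = 30)
-67*((56 - 1*4) + R) = -67*((56 - 1*4) + 30) = -67*((56 - 4) + 30) = -67*(52 + 30) = -67*82 = -5494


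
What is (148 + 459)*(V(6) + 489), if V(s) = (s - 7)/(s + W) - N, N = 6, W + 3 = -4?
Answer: 293788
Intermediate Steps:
W = -7 (W = -3 - 4 = -7)
V(s) = -5 (V(s) = (s - 7)/(s - 7) - 1*6 = (-7 + s)/(-7 + s) - 6 = 1 - 6 = -5)
(148 + 459)*(V(6) + 489) = (148 + 459)*(-5 + 489) = 607*484 = 293788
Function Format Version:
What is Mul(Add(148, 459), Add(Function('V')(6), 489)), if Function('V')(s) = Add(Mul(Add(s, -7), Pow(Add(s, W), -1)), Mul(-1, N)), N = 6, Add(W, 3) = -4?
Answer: 293788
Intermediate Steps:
W = -7 (W = Add(-3, -4) = -7)
Function('V')(s) = -5 (Function('V')(s) = Add(Mul(Add(s, -7), Pow(Add(s, -7), -1)), Mul(-1, 6)) = Add(Mul(Add(-7, s), Pow(Add(-7, s), -1)), -6) = Add(1, -6) = -5)
Mul(Add(148, 459), Add(Function('V')(6), 489)) = Mul(Add(148, 459), Add(-5, 489)) = Mul(607, 484) = 293788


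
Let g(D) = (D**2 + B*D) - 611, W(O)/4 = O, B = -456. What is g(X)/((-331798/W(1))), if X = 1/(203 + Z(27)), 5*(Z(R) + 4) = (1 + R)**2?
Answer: 3875547892/525043957059 ≈ 0.0073814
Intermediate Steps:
Z(R) = -4 + (1 + R)**2/5
W(O) = 4*O
X = 5/1779 (X = 1/(203 + (-4 + (1 + 27)**2/5)) = 1/(203 + (-4 + (1/5)*28**2)) = 1/(203 + (-4 + (1/5)*784)) = 1/(203 + (-4 + 784/5)) = 1/(203 + 764/5) = 1/(1779/5) = 5/1779 ≈ 0.0028106)
g(D) = -611 + D**2 - 456*D (g(D) = (D**2 - 456*D) - 611 = -611 + D**2 - 456*D)
g(X)/((-331798/W(1))) = (-611 + (5/1779)**2 - 456*5/1779)/((-331798/(4*1))) = (-611 + 25/3164841 - 760/593)/((-331798/4)) = -1937773946/(3164841*((-331798*1/4))) = -1937773946/(3164841*(-165899/2)) = -1937773946/3164841*(-2/165899) = 3875547892/525043957059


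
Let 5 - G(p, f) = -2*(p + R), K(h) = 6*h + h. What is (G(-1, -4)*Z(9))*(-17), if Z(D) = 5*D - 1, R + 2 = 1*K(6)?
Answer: -62084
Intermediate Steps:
K(h) = 7*h
R = 40 (R = -2 + 1*(7*6) = -2 + 1*42 = -2 + 42 = 40)
Z(D) = -1 + 5*D
G(p, f) = 85 + 2*p (G(p, f) = 5 - (-2)*(p + 40) = 5 - (-2)*(40 + p) = 5 - (-80 - 2*p) = 5 + (80 + 2*p) = 85 + 2*p)
(G(-1, -4)*Z(9))*(-17) = ((85 + 2*(-1))*(-1 + 5*9))*(-17) = ((85 - 2)*(-1 + 45))*(-17) = (83*44)*(-17) = 3652*(-17) = -62084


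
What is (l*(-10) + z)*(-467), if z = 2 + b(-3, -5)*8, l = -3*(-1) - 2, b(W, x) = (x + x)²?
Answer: -369864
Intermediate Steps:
b(W, x) = 4*x² (b(W, x) = (2*x)² = 4*x²)
l = 1 (l = 3 - 2 = 1)
z = 802 (z = 2 + (4*(-5)²)*8 = 2 + (4*25)*8 = 2 + 100*8 = 2 + 800 = 802)
(l*(-10) + z)*(-467) = (1*(-10) + 802)*(-467) = (-10 + 802)*(-467) = 792*(-467) = -369864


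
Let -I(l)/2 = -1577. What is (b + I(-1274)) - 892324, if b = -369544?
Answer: -1258714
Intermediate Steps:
I(l) = 3154 (I(l) = -2*(-1577) = 3154)
(b + I(-1274)) - 892324 = (-369544 + 3154) - 892324 = -366390 - 892324 = -1258714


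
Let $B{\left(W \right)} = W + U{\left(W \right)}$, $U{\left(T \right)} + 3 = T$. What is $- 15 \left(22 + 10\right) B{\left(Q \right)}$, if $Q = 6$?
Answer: $-4320$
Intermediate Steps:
$U{\left(T \right)} = -3 + T$
$B{\left(W \right)} = -3 + 2 W$ ($B{\left(W \right)} = W + \left(-3 + W\right) = -3 + 2 W$)
$- 15 \left(22 + 10\right) B{\left(Q \right)} = - 15 \left(22 + 10\right) \left(-3 + 2 \cdot 6\right) = \left(-15\right) 32 \left(-3 + 12\right) = \left(-480\right) 9 = -4320$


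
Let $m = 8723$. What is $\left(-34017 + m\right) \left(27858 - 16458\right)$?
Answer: $-288351600$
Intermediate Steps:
$\left(-34017 + m\right) \left(27858 - 16458\right) = \left(-34017 + 8723\right) \left(27858 - 16458\right) = \left(-25294\right) 11400 = -288351600$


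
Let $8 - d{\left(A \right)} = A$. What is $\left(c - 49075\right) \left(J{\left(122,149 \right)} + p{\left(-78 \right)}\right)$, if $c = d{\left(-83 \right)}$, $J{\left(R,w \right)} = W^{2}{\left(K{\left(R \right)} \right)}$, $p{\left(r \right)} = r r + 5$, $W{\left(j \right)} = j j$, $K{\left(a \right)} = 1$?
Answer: $-298312560$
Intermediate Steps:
$d{\left(A \right)} = 8 - A$
$W{\left(j \right)} = j^{2}$
$p{\left(r \right)} = 5 + r^{2}$ ($p{\left(r \right)} = r^{2} + 5 = 5 + r^{2}$)
$J{\left(R,w \right)} = 1$ ($J{\left(R,w \right)} = \left(1^{2}\right)^{2} = 1^{2} = 1$)
$c = 91$ ($c = 8 - -83 = 8 + 83 = 91$)
$\left(c - 49075\right) \left(J{\left(122,149 \right)} + p{\left(-78 \right)}\right) = \left(91 - 49075\right) \left(1 + \left(5 + \left(-78\right)^{2}\right)\right) = - 48984 \left(1 + \left(5 + 6084\right)\right) = - 48984 \left(1 + 6089\right) = \left(-48984\right) 6090 = -298312560$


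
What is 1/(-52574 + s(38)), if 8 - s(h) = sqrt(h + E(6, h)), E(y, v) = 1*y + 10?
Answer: -8761/460530717 + sqrt(6)/921061434 ≈ -1.9021e-5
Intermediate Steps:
E(y, v) = 10 + y (E(y, v) = y + 10 = 10 + y)
s(h) = 8 - sqrt(16 + h) (s(h) = 8 - sqrt(h + (10 + 6)) = 8 - sqrt(h + 16) = 8 - sqrt(16 + h))
1/(-52574 + s(38)) = 1/(-52574 + (8 - sqrt(16 + 38))) = 1/(-52574 + (8 - sqrt(54))) = 1/(-52574 + (8 - 3*sqrt(6))) = 1/(-52566 - 3*sqrt(6))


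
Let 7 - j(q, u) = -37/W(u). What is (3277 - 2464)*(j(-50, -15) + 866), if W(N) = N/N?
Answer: 739830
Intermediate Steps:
W(N) = 1
j(q, u) = 44 (j(q, u) = 7 - (-37)/1 = 7 - (-37) = 7 - 1*(-37) = 7 + 37 = 44)
(3277 - 2464)*(j(-50, -15) + 866) = (3277 - 2464)*(44 + 866) = 813*910 = 739830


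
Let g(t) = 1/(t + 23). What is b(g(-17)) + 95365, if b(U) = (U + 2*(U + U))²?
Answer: 3433165/36 ≈ 95366.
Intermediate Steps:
g(t) = 1/(23 + t)
b(U) = 25*U² (b(U) = (U + 2*(2*U))² = (U + 4*U)² = (5*U)² = 25*U²)
b(g(-17)) + 95365 = 25*(1/(23 - 17))² + 95365 = 25*(1/6)² + 95365 = 25*(⅙)² + 95365 = 25*(1/36) + 95365 = 25/36 + 95365 = 3433165/36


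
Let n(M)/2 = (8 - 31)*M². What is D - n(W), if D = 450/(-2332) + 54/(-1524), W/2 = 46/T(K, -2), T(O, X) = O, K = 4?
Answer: 1801696783/74041 ≈ 24334.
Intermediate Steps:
W = 23 (W = 2*(46/4) = 2*(46*(¼)) = 2*(23/2) = 23)
n(M) = -46*M² (n(M) = 2*((8 - 31)*M²) = 2*(-23*M²) = -46*M²)
D = -16911/74041 (D = 450*(-1/2332) + 54*(-1/1524) = -225/1166 - 9/254 = -16911/74041 ≈ -0.22840)
D - n(W) = -16911/74041 - (-46)*23² = -16911/74041 - (-46)*529 = -16911/74041 - 1*(-24334) = -16911/74041 + 24334 = 1801696783/74041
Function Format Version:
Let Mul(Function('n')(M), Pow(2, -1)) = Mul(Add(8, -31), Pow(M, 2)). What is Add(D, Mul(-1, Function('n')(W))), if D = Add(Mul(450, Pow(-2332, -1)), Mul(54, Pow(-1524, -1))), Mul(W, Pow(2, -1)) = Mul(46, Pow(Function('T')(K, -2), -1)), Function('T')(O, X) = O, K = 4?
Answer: Rational(1801696783, 74041) ≈ 24334.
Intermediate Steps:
W = 23 (W = Mul(2, Mul(46, Pow(4, -1))) = Mul(2, Mul(46, Rational(1, 4))) = Mul(2, Rational(23, 2)) = 23)
Function('n')(M) = Mul(-46, Pow(M, 2)) (Function('n')(M) = Mul(2, Mul(Add(8, -31), Pow(M, 2))) = Mul(2, Mul(-23, Pow(M, 2))) = Mul(-46, Pow(M, 2)))
D = Rational(-16911, 74041) (D = Add(Mul(450, Rational(-1, 2332)), Mul(54, Rational(-1, 1524))) = Add(Rational(-225, 1166), Rational(-9, 254)) = Rational(-16911, 74041) ≈ -0.22840)
Add(D, Mul(-1, Function('n')(W))) = Add(Rational(-16911, 74041), Mul(-1, Mul(-46, Pow(23, 2)))) = Add(Rational(-16911, 74041), Mul(-1, Mul(-46, 529))) = Add(Rational(-16911, 74041), Mul(-1, -24334)) = Add(Rational(-16911, 74041), 24334) = Rational(1801696783, 74041)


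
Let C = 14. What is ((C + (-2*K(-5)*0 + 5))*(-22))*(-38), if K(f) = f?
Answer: 15884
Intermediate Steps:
((C + (-2*K(-5)*0 + 5))*(-22))*(-38) = ((14 + (-2*(-5)*0 + 5))*(-22))*(-38) = ((14 + (10*0 + 5))*(-22))*(-38) = ((14 + (0 + 5))*(-22))*(-38) = ((14 + 5)*(-22))*(-38) = (19*(-22))*(-38) = -418*(-38) = 15884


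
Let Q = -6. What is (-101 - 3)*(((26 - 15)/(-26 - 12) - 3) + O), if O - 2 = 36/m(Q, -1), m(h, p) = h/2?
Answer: 26260/19 ≈ 1382.1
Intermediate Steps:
m(h, p) = h/2 (m(h, p) = h*(½) = h/2)
O = -10 (O = 2 + 36/(((½)*(-6))) = 2 + 36/(-3) = 2 + 36*(-⅓) = 2 - 12 = -10)
(-101 - 3)*(((26 - 15)/(-26 - 12) - 3) + O) = (-101 - 3)*(((26 - 15)/(-26 - 12) - 3) - 10) = -104*((11/(-38) - 3) - 10) = -104*((11*(-1/38) - 3) - 10) = -104*((-11/38 - 3) - 10) = -104*(-125/38 - 10) = -104*(-505/38) = 26260/19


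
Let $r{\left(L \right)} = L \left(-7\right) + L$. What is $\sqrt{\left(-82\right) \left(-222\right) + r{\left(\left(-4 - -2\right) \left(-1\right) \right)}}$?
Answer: $4 \sqrt{1137} \approx 134.88$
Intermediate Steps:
$r{\left(L \right)} = - 6 L$ ($r{\left(L \right)} = - 7 L + L = - 6 L$)
$\sqrt{\left(-82\right) \left(-222\right) + r{\left(\left(-4 - -2\right) \left(-1\right) \right)}} = \sqrt{\left(-82\right) \left(-222\right) - 6 \left(-4 - -2\right) \left(-1\right)} = \sqrt{18204 - 6 \left(-4 + 2\right) \left(-1\right)} = \sqrt{18204 - 6 \left(\left(-2\right) \left(-1\right)\right)} = \sqrt{18204 - 12} = \sqrt{18192} = 4 \sqrt{1137}$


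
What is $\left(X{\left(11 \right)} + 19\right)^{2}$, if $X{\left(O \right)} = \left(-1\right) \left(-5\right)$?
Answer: $576$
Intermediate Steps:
$X{\left(O \right)} = 5$
$\left(X{\left(11 \right)} + 19\right)^{2} = \left(5 + 19\right)^{2} = 24^{2} = 576$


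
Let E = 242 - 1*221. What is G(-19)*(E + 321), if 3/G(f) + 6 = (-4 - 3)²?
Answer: 1026/43 ≈ 23.860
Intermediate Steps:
G(f) = 3/43 (G(f) = 3/(-6 + (-4 - 3)²) = 3/(-6 + (-7)²) = 3/(-6 + 49) = 3/43)
E = 21 (E = 242 - 221 = 21)
G(-19)*(E + 321) = 3*(21 + 321)/43 = (3/43)*342 = 1026/43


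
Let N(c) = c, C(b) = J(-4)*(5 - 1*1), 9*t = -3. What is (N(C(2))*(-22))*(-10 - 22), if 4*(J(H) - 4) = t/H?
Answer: 33968/3 ≈ 11323.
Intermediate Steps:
t = -⅓ (t = (⅑)*(-3) = -⅓ ≈ -0.33333)
J(H) = 4 - 1/(12*H) (J(H) = 4 + (-1/(3*H))/4 = 4 - 1/(12*H))
C(b) = 193/12 (C(b) = (4 - 1/12/(-4))*(5 - 1*1) = (4 - 1/12*(-¼))*(5 - 1) = (4 + 1/48)*4 = (193/48)*4 = 193/12)
(N(C(2))*(-22))*(-10 - 22) = ((193/12)*(-22))*(-10 - 22) = -2123/6*(-32) = 33968/3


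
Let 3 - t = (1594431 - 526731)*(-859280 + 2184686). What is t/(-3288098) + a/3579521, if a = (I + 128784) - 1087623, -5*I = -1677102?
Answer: 2302503150266554461/5349916291390 ≈ 4.3038e+5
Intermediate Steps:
I = 1677102/5 (I = -1/5*(-1677102) = 1677102/5 ≈ 3.3542e+5)
t = -1415135986197 (t = 3 - (1594431 - 526731)*(-859280 + 2184686) = 3 - 1067700*1325406 = 3 - 1*1415135986200 = 3 - 1415135986200 = -1415135986197)
a = -3117093/5 (a = (1677102/5 + 128784) - 1087623 = 2321022/5 - 1087623 = -3117093/5 ≈ -6.2342e+5)
t/(-3288098) + a/3579521 = -1415135986197/(-3288098) - 3117093/5/3579521 = -1415135986197*(-1/3288098) - 3117093/5*1/3579521 = 1415135986197/3288098 - 3117093/17897605 = 2302503150266554461/5349916291390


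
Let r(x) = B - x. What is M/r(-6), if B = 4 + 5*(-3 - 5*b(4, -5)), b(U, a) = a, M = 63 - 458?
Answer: -79/24 ≈ -3.2917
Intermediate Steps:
M = -395
B = 114 (B = 4 + 5*(-3 - 5*(-5)) = 4 + 5*(-3 + 25) = 4 + 5*22 = 4 + 110 = 114)
r(x) = 114 - x
M/r(-6) = -395/(114 - 1*(-6)) = -395/(114 + 6) = -395/120 = -395*1/120 = -79/24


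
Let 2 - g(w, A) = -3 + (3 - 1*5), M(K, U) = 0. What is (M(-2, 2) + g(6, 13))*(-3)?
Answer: -21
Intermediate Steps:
g(w, A) = 7 (g(w, A) = 2 - (-3 + (3 - 1*5)) = 2 - (-3 + (3 - 5)) = 2 - (-3 - 2) = 2 - 1*(-5) = 2 + 5 = 7)
(M(-2, 2) + g(6, 13))*(-3) = (0 + 7)*(-3) = 7*(-3) = -21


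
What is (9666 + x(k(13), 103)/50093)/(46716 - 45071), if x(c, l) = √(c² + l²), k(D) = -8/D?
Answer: 9666/1645 + √1792985/1071238805 ≈ 5.8760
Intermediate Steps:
(9666 + x(k(13), 103)/50093)/(46716 - 45071) = (9666 + √((-8/13)² + 103²)/50093)/(46716 - 45071) = (9666 + √((-8*1/13)² + 10609)*(1/50093))/1645 = (9666 + √((-8/13)² + 10609)*(1/50093))*(1/1645) = (9666 + √(64/169 + 10609)*(1/50093))*(1/1645) = (9666 + √(1792985/169)*(1/50093))*(1/1645) = (9666 + (√1792985/13)*(1/50093))*(1/1645) = (9666 + √1792985/651209)*(1/1645) = 9666/1645 + √1792985/1071238805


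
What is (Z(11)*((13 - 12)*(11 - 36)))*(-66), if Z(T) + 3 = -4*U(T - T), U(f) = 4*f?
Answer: -4950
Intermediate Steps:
Z(T) = -3 (Z(T) = -3 - 16*(T - T) = -3 - 16*0 = -3 - 4*0 = -3 + 0 = -3)
(Z(11)*((13 - 12)*(11 - 36)))*(-66) = -3*(13 - 12)*(11 - 36)*(-66) = -3*(-25)*(-66) = 75*(-66) = -4950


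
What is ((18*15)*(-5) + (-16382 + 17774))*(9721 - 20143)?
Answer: -437724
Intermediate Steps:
((18*15)*(-5) + (-16382 + 17774))*(9721 - 20143) = (270*(-5) + 1392)*(-10422) = (-1350 + 1392)*(-10422) = 42*(-10422) = -437724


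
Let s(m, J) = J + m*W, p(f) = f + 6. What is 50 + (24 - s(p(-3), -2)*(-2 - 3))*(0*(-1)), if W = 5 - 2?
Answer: 50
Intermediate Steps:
W = 3
p(f) = 6 + f
s(m, J) = J + 3*m (s(m, J) = J + m*3 = J + 3*m)
50 + (24 - s(p(-3), -2)*(-2 - 3))*(0*(-1)) = 50 + (24 - (-2 + 3*(6 - 3))*(-2 - 3))*(0*(-1)) = 50 + (24 - (-2 + 3*3)*(-5))*0 = 50 + (24 - (-2 + 9)*(-5))*0 = 50 + (24 - 7*(-5))*0 = 50 + (24 - 1*(-35))*0 = 50 + (24 + 35)*0 = 50 + 59*0 = 50 + 0 = 50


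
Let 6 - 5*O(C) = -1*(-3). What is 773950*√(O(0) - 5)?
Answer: 154790*I*√110 ≈ 1.6235e+6*I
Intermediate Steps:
O(C) = ⅗ (O(C) = 6/5 - (-1)*(-3)/5 = 6/5 - ⅕*3 = 6/5 - ⅗ = ⅗)
773950*√(O(0) - 5) = 773950*√(⅗ - 5) = 773950*√(-22/5) = 773950*(I*√110/5) = 154790*I*√110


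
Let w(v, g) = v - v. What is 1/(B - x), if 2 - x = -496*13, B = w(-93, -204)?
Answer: -1/6450 ≈ -0.00015504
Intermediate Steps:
w(v, g) = 0
B = 0
x = 6450 (x = 2 - (-496)*13 = 2 - 1*(-6448) = 2 + 6448 = 6450)
1/(B - x) = 1/(0 - 1*6450) = 1/(0 - 6450) = 1/(-6450) = -1/6450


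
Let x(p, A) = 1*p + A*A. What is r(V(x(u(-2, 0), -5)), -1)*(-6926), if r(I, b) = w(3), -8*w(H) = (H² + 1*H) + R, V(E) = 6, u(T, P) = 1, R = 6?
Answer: 31167/2 ≈ 15584.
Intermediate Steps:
x(p, A) = p + A²
w(H) = -¾ - H/8 - H²/8 (w(H) = -((H² + 1*H) + 6)/8 = -((H² + H) + 6)/8 = -((H + H²) + 6)/8 = -(6 + H + H²)/8 = -¾ - H/8 - H²/8)
r(I, b) = -9/4 (r(I, b) = -¾ - ⅛*3 - ⅛*3² = -¾ - 3/8 - ⅛*9 = -¾ - 3/8 - 9/8 = -9/4)
r(V(x(u(-2, 0), -5)), -1)*(-6926) = -9/4*(-6926) = 31167/2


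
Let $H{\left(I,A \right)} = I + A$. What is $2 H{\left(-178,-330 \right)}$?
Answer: $-1016$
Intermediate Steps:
$H{\left(I,A \right)} = A + I$
$2 H{\left(-178,-330 \right)} = 2 \left(-330 - 178\right) = 2 \left(-508\right) = -1016$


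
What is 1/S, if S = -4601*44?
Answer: -1/202444 ≈ -4.9396e-6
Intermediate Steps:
S = -202444
1/S = 1/(-202444) = -1/202444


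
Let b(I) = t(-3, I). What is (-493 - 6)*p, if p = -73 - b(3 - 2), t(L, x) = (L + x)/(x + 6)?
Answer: 253991/7 ≈ 36284.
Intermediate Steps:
t(L, x) = (L + x)/(6 + x)
b(I) = (-3 + I)/(6 + I)
p = -509/7 (p = -73 - (-3 + (3 - 2))/(6 + (3 - 2)) = -73 - (-3 + 1)/(6 + 1) = -73 - (-2)/7 = -73 - 1*(-2/7) = -73 + 2/7 = -509/7 ≈ -72.714)
(-493 - 6)*p = (-493 - 6)*(-509/7) = -499*(-509/7) = 253991/7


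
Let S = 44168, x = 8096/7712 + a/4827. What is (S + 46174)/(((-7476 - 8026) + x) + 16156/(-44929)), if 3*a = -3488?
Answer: -14165504596738278/2430622381538429 ≈ -5.8279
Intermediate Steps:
a = -3488/3 (a = (⅓)*(-3488) = -3488/3 ≈ -1162.7)
x = 2823085/3489921 (x = 8096/7712 - 3488/3/4827 = 8096*(1/7712) - 3488/3*1/4827 = 253/241 - 3488/14481 = 2823085/3489921 ≈ 0.80893)
(S + 46174)/(((-7476 - 8026) + x) + 16156/(-44929)) = (44168 + 46174)/(((-7476 - 8026) + 2823085/3489921) + 16156/(-44929)) = 90342/((-15502 + 2823085/3489921) + 16156*(-1/44929)) = 90342/(-54097932257/3489921 - 16156/44929) = 90342/(-2430622381538429/156798660609) = 90342*(-156798660609/2430622381538429) = -14165504596738278/2430622381538429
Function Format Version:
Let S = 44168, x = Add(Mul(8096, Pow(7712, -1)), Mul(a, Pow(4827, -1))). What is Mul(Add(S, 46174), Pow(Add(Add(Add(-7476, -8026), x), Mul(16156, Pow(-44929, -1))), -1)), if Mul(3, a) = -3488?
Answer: Rational(-14165504596738278, 2430622381538429) ≈ -5.8279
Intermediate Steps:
a = Rational(-3488, 3) (a = Mul(Rational(1, 3), -3488) = Rational(-3488, 3) ≈ -1162.7)
x = Rational(2823085, 3489921) (x = Add(Mul(8096, Pow(7712, -1)), Mul(Rational(-3488, 3), Pow(4827, -1))) = Add(Mul(8096, Rational(1, 7712)), Mul(Rational(-3488, 3), Rational(1, 4827))) = Add(Rational(253, 241), Rational(-3488, 14481)) = Rational(2823085, 3489921) ≈ 0.80893)
Mul(Add(S, 46174), Pow(Add(Add(Add(-7476, -8026), x), Mul(16156, Pow(-44929, -1))), -1)) = Mul(Add(44168, 46174), Pow(Add(Add(Add(-7476, -8026), Rational(2823085, 3489921)), Mul(16156, Pow(-44929, -1))), -1)) = Mul(90342, Pow(Add(Add(-15502, Rational(2823085, 3489921)), Mul(16156, Rational(-1, 44929))), -1)) = Mul(90342, Pow(Add(Rational(-54097932257, 3489921), Rational(-16156, 44929)), -1)) = Mul(90342, Pow(Rational(-2430622381538429, 156798660609), -1)) = Mul(90342, Rational(-156798660609, 2430622381538429)) = Rational(-14165504596738278, 2430622381538429)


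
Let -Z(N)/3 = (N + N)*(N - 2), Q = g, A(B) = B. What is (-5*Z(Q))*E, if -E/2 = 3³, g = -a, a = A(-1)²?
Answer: -4860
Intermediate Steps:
a = 1 (a = (-1)² = 1)
g = -1 (g = -1*1 = -1)
Q = -1
E = -54 (E = -2*3³ = -2*27 = -54)
Z(N) = -6*N*(-2 + N) (Z(N) = -3*(N + N)*(N - 2) = -3*2*N*(-2 + N) = -6*N*(-2 + N))
(-5*Z(Q))*E = -30*(-1)*(2 - 1*(-1))*(-54) = -30*(-1)*(2 + 1)*(-54) = -30*(-1)*3*(-54) = -5*(-18)*(-54) = 90*(-54) = -4860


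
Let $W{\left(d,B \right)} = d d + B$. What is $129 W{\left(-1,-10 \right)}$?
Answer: $-1161$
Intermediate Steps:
$W{\left(d,B \right)} = B + d^{2}$ ($W{\left(d,B \right)} = d^{2} + B = B + d^{2}$)
$129 W{\left(-1,-10 \right)} = 129 \left(-10 + \left(-1\right)^{2}\right) = 129 \left(-10 + 1\right) = 129 \left(-9\right) = -1161$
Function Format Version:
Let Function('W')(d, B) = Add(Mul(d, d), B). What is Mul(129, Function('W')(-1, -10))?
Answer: -1161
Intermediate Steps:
Function('W')(d, B) = Add(B, Pow(d, 2)) (Function('W')(d, B) = Add(Pow(d, 2), B) = Add(B, Pow(d, 2)))
Mul(129, Function('W')(-1, -10)) = Mul(129, Add(-10, Pow(-1, 2))) = Mul(129, Add(-10, 1)) = Mul(129, -9) = -1161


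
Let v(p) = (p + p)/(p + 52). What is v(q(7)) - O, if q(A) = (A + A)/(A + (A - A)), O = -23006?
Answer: 621164/27 ≈ 23006.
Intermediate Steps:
q(A) = 2 (q(A) = (2*A)/(A + 0) = (2*A)/A = 2)
v(p) = 2*p/(52 + p) (v(p) = (2*p)/(52 + p) = 2*p/(52 + p))
v(q(7)) - O = 2*2/(52 + 2) - 1*(-23006) = 2*2/54 + 23006 = 2*2*(1/54) + 23006 = 2/27 + 23006 = 621164/27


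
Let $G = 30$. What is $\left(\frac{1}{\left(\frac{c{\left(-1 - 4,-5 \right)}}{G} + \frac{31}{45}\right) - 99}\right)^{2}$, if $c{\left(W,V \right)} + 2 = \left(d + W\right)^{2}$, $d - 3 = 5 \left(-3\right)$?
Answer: $\frac{8100}{63792169} \approx 0.00012697$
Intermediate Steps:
$d = -12$ ($d = 3 + 5 \left(-3\right) = 3 - 15 = -12$)
$c{\left(W,V \right)} = -2 + \left(-12 + W\right)^{2}$
$\left(\frac{1}{\left(\frac{c{\left(-1 - 4,-5 \right)}}{G} + \frac{31}{45}\right) - 99}\right)^{2} = \left(\frac{1}{\left(\frac{-2 + \left(-12 - 5\right)^{2}}{30} + \frac{31}{45}\right) - 99}\right)^{2} = \left(\frac{1}{\left(\left(-2 + \left(-12 - 5\right)^{2}\right) \frac{1}{30} + 31 \cdot \frac{1}{45}\right) - 99}\right)^{2} = \left(\frac{1}{\left(\left(-2 + \left(-17\right)^{2}\right) \frac{1}{30} + \frac{31}{45}\right) - 99}\right)^{2} = \left(\frac{1}{\left(\left(-2 + 289\right) \frac{1}{30} + \frac{31}{45}\right) - 99}\right)^{2} = \left(\frac{1}{\left(287 \cdot \frac{1}{30} + \frac{31}{45}\right) - 99}\right)^{2} = \left(\frac{1}{\left(\frac{287}{30} + \frac{31}{45}\right) - 99}\right)^{2} = \left(\frac{1}{\frac{923}{90} - 99}\right)^{2} = \left(\frac{1}{- \frac{7987}{90}}\right)^{2} = \left(- \frac{90}{7987}\right)^{2} = \frac{8100}{63792169}$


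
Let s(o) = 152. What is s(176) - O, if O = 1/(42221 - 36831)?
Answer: 819279/5390 ≈ 152.00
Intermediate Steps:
O = 1/5390 ≈ 0.00018553
s(176) - O = 152 - 1*1/5390 = 152 - 1/5390 = 819279/5390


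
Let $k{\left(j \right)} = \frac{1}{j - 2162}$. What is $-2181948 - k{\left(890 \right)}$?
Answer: $- \frac{2775437855}{1272} \approx -2.1819 \cdot 10^{6}$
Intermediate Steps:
$k{\left(j \right)} = \frac{1}{-2162 + j}$
$-2181948 - k{\left(890 \right)} = -2181948 - \frac{1}{-2162 + 890} = -2181948 - \frac{1}{-1272} = -2181948 - - \frac{1}{1272} = -2181948 + \frac{1}{1272} = - \frac{2775437855}{1272}$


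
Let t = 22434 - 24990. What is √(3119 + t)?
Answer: √563 ≈ 23.728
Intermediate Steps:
t = -2556
√(3119 + t) = √(3119 - 2556) = √563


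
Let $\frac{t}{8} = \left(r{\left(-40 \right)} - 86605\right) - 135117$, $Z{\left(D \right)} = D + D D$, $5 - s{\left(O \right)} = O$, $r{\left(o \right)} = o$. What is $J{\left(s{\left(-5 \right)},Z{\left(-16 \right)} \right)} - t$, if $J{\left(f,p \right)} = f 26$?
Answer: $1774356$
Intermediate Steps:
$s{\left(O \right)} = 5 - O$
$Z{\left(D \right)} = D + D^{2}$
$J{\left(f,p \right)} = 26 f$
$t = -1774096$ ($t = 8 \left(\left(-40 - 86605\right) - 135117\right) = 8 \left(-86645 - 135117\right) = 8 \left(-221762\right) = -1774096$)
$J{\left(s{\left(-5 \right)},Z{\left(-16 \right)} \right)} - t = 26 \left(5 - -5\right) - -1774096 = 26 \left(5 + 5\right) + 1774096 = 26 \cdot 10 + 1774096 = 260 + 1774096 = 1774356$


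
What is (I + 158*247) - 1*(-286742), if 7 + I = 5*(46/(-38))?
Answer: 6189344/19 ≈ 3.2576e+5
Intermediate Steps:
I = -248/19 (I = -7 + 5*(46/(-38)) = -7 + 5*(46*(-1/38)) = -7 + 5*(-23/19) = -7 - 115/19 = -248/19 ≈ -13.053)
(I + 158*247) - 1*(-286742) = (-248/19 + 158*247) - 1*(-286742) = (-248/19 + 39026) + 286742 = 741246/19 + 286742 = 6189344/19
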